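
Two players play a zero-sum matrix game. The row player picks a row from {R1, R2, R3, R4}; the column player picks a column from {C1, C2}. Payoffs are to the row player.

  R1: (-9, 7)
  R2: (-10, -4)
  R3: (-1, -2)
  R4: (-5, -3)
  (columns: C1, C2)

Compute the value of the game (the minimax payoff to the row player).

Row minima: R1 → -9, R2 → -10, R3 → -2, R4 → -5; maximin = -2.
Column maxima: C1 → -1, C2 → 7; minimax = -1.
-2 ≠ -1, so there is no saddle point; optimal play is mixed.
R2 is strictly dominated by R1, so the row player never plays it.
R4 is strictly dominated by R3, so the row player never plays it.
On the remaining 2×2 (R1, R3 vs C1, C2):
Let the row player play R1 with probability p. Expected payoff against C1: (-9)p + (-1)(1−p) = −8p − 1; against C2: 7p + (-2)(1−p) = 9p − 2.
Setting these equal: −8p − 1 = 9p − 2 ⇒ −17p = -1 ⇒ p = 1/17, and the value is (-8)·(1/17) − 1 = -25/17.
For the column player: with q = P(C1), equating R1's and R3's payoffs gives −16q + 7 = q − 2 ⇒ q = 9/17.

-25/17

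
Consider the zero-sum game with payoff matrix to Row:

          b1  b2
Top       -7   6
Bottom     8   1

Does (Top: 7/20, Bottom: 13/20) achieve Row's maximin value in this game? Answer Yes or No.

Against b1 this mix gives (7/20)·(-7) + (13/20)·8 = 11/4.
Against b2 this mix gives (7/20)·6 + (13/20)·1 = 11/4.
All of Column's active replies (b1, b2) yield 11/4, and no column does worse for Row. The mix makes Column indifferent and guarantees 11/4, so it is optimal.

Yes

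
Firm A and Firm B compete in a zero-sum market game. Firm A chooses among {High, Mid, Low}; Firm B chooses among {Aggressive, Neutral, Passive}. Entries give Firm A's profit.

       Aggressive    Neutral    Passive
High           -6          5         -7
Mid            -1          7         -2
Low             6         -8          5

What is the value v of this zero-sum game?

19/22

Row minima: High → -7, Mid → -2, Low → -8; maximin = -2.
Column maxima: Aggressive → 6, Neutral → 7, Passive → 5; minimax = 5.
-2 ≠ 5, so there is no saddle point; optimal play is mixed.
High is strictly dominated by Mid, so Firm A never plays it.
Aggressive is strictly dominated by Passive (it gives Firm A strictly more in every row), so Firm B never plays it.
On the remaining 2×2 (Mid, Low vs Neutral, Passive):
Let Firm A play Mid with probability p. Expected payoff against Neutral: 7p + (-8)(1−p) = 15p − 8; against Passive: (-2)p + 5(1−p) = −7p + 5.
Setting these equal: 15p − 8 = −7p + 5 ⇒ 22p = 13 ⇒ p = 13/22, and the value is (15)·(13/22) − 8 = 19/22.
For Firm B: with q = P(Neutral), equating Mid's and Low's payoffs gives 9q − 2 = −13q + 5 ⇒ q = 7/22.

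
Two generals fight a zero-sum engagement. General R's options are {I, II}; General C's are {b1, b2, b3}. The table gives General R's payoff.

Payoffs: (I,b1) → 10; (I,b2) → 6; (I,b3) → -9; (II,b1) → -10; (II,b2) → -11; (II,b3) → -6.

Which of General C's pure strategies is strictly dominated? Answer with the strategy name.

b2 holds General R's payoff strictly below b1 in every row: 6 < 10, -11 < -10.
So b1 is strictly dominated for General C.

b1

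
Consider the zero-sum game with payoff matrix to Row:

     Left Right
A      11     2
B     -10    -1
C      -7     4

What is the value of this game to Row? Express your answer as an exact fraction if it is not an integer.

29/10

Row minima: A → 2, B → -10, C → -7; maximin = 2.
Column maxima: Left → 11, Right → 4; minimax = 4.
2 ≠ 4, so there is no saddle point; optimal play is mixed.
B is strictly dominated by A, so Row never plays it.
On the remaining 2×2 (A, C vs Left, Right):
Let Row play A with probability p. Expected payoff against Left: 11p + (-7)(1−p) = 18p − 7; against Right: 2p + 4(1−p) = −2p + 4.
Setting these equal: 18p − 7 = −2p + 4 ⇒ 20p = 11 ⇒ p = 11/20, and the value is (18)·(11/20) − 7 = 29/10.
For Column: with q = P(Left), equating A's and C's payoffs gives 9q + 2 = −11q + 4 ⇒ q = 1/10.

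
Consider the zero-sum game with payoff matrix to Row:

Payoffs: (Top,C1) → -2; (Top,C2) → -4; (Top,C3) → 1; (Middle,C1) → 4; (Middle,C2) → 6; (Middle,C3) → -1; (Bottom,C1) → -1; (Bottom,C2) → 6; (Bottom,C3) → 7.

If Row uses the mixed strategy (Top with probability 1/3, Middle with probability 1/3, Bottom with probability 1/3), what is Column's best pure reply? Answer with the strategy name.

If Column plays C1, Row's expected payoff is (1/3)·(-2) + (1/3)·4 + (1/3)·(-1) = 1/3.
If Column plays C2, Row's expected payoff is (1/3)·(-4) + (1/3)·6 + (1/3)·6 = 8/3.
If Column plays C3, Row's expected payoff is (1/3)·1 + (1/3)·(-1) + (1/3)·7 = 7/3.
Column minimizes Row's payoff; the smallest is 1/3, so the best response is C1.

C1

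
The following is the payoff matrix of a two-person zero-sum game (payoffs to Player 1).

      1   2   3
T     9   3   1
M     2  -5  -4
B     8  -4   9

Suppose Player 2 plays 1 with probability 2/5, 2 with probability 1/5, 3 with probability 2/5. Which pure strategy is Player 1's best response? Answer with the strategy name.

Expected payoff of T: (2/5)·9 + (1/5)·3 + (2/5)·1 = 23/5.
Expected payoff of M: (2/5)·2 + (1/5)·(-5) + (2/5)·(-4) = -9/5.
Expected payoff of B: (2/5)·8 + (1/5)·(-4) + (2/5)·9 = 6.
The largest is 6, so Player 1's best response is B.

B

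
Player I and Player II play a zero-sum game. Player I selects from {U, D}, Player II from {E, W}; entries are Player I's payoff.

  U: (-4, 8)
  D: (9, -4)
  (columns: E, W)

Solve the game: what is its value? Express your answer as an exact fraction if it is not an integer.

Row minima: U → -4, D → -4; maximin = -4.
Column maxima: E → 9, W → 8; minimax = 8.
-4 ≠ 8, so there is no saddle point; optimal play is mixed.
Let Player I play U with probability p. Expected payoff against E: (-4)p + 9(1−p) = −13p + 9; against W: 8p + (-4)(1−p) = 12p − 4.
Setting these equal: −13p + 9 = 12p − 4 ⇒ −25p = -13 ⇒ p = 13/25, and the value is (-13)·(13/25) + 9 = 56/25.
For Player II: with q = P(E), equating U's and D's payoffs gives −12q + 8 = 13q − 4 ⇒ q = 12/25.

56/25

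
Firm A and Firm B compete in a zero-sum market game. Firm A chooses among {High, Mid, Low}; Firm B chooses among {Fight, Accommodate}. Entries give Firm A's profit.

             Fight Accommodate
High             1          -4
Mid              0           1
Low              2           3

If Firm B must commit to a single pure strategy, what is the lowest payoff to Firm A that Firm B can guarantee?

Column maxima: Fight → 2, Accommodate → 3.
The smallest of these is 2.

2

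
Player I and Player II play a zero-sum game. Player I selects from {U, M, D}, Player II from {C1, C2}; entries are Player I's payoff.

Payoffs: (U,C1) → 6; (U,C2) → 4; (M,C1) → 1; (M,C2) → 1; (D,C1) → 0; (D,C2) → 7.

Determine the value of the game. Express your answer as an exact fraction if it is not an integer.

14/3

Row minima: U → 4, M → 1, D → 0; maximin = 4.
Column maxima: C1 → 6, C2 → 7; minimax = 6.
4 ≠ 6, so there is no saddle point; optimal play is mixed.
M is strictly dominated by U, so Player I never plays it.
On the remaining 2×2 (U, D vs C1, C2):
Let Player I play U with probability p. Expected payoff against C1: 6p + 0(1−p) = 6p; against C2: 4p + 7(1−p) = −3p + 7.
Setting these equal: 6p = −3p + 7 ⇒ 9p = 7 ⇒ p = 7/9, and the value is (6)·(7/9) = 14/3.
For Player II: with q = P(C1), equating U's and D's payoffs gives 2q + 4 = −7q + 7 ⇒ q = 1/3.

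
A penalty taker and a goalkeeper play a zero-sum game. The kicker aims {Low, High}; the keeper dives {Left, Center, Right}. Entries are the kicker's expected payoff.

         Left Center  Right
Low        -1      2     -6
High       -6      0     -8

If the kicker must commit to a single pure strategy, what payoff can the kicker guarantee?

Row minima: Low → -6, High → -8.
The best of these is -6.

-6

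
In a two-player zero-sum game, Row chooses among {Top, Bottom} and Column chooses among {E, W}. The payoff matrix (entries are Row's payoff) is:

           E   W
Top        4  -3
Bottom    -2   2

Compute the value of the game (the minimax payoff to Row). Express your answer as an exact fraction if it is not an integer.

2/11

Row minima: Top → -3, Bottom → -2; maximin = -2.
Column maxima: E → 4, W → 2; minimax = 2.
-2 ≠ 2, so there is no saddle point; optimal play is mixed.
Let Row play Top with probability p. Expected payoff against E: 4p + (-2)(1−p) = 6p − 2; against W: (-3)p + 2(1−p) = −5p + 2.
Setting these equal: 6p − 2 = −5p + 2 ⇒ 11p = 4 ⇒ p = 4/11, and the value is (6)·(4/11) − 2 = 2/11.
For Column: with q = P(E), equating Top's and Bottom's payoffs gives 7q − 3 = −4q + 2 ⇒ q = 5/11.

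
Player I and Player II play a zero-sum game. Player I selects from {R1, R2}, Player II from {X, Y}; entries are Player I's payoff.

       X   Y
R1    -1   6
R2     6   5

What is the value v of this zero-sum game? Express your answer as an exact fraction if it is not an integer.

Row minima: R1 → -1, R2 → 5; maximin = 5.
Column maxima: X → 6, Y → 6; minimax = 6.
5 ≠ 6, so there is no saddle point; optimal play is mixed.
Let Player I play R1 with probability p. Expected payoff against X: (-1)p + 6(1−p) = −7p + 6; against Y: 6p + 5(1−p) = p + 5.
Setting these equal: −7p + 6 = p + 5 ⇒ −8p = -1 ⇒ p = 1/8, and the value is (-7)·(1/8) + 6 = 41/8.
For Player II: with q = P(X), equating R1's and R2's payoffs gives −7q + 6 = q + 5 ⇒ q = 1/8.

41/8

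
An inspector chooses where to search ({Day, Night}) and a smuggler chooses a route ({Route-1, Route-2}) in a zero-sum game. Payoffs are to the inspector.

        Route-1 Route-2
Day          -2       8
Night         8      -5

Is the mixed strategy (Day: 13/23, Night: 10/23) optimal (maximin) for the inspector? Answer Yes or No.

Against Route-1 this mix gives (13/23)·(-2) + (10/23)·8 = 54/23.
Against Route-2 this mix gives (13/23)·8 + (10/23)·(-5) = 54/23.
All of the smuggler's active replies (Route-1, Route-2) yield 54/23, and no column does worse for the inspector. The mix makes the smuggler indifferent and guarantees 54/23, so it is optimal.

Yes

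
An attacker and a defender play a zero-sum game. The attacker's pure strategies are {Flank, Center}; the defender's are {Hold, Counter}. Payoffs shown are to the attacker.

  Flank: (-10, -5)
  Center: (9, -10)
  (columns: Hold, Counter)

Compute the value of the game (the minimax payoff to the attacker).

Row minima: Flank → -10, Center → -10; maximin = -10.
Column maxima: Hold → 9, Counter → -5; minimax = -5.
-10 ≠ -5, so there is no saddle point; optimal play is mixed.
Let the attacker play Flank with probability p. Expected payoff against Hold: (-10)p + 9(1−p) = −19p + 9; against Counter: (-5)p + (-10)(1−p) = 5p − 10.
Setting these equal: −19p + 9 = 5p − 10 ⇒ −24p = -19 ⇒ p = 19/24, and the value is (-19)·(19/24) + 9 = -145/24.
For the defender: with q = P(Hold), equating Flank's and Center's payoffs gives −5q − 5 = 19q − 10 ⇒ q = 5/24.

-145/24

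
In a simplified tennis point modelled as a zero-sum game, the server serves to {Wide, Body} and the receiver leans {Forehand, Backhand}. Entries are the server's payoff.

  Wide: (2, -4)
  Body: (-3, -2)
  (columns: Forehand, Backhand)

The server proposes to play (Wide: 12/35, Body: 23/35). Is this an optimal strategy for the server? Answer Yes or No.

Against Forehand this mix gives (12/35)·2 + (23/35)·(-3) = -9/7.
Against Backhand this mix gives (12/35)·(-4) + (23/35)·(-2) = -94/35.
The receiver will play Backhand, holding the server to -94/35. Shifting weight toward the row that does better against Backhand would raise this floor (the equalizing mix achieves -16/7 against both Backhand and Forehand), so the proposed strategy is not optimal.

No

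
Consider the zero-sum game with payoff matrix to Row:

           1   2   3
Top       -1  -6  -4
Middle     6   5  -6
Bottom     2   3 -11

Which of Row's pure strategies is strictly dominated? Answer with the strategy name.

Bottom

Middle gives a strictly higher payoff than Bottom against every column: 6 > 2, 5 > 3, -6 > -11.
So Bottom is strictly dominated and Row never plays it.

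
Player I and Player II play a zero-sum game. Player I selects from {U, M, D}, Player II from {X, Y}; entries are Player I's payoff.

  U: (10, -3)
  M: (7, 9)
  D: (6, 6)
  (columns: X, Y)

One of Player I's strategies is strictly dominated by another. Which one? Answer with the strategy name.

D

M gives a strictly higher payoff than D against every column: 7 > 6, 9 > 6.
So D is strictly dominated and Player I never plays it.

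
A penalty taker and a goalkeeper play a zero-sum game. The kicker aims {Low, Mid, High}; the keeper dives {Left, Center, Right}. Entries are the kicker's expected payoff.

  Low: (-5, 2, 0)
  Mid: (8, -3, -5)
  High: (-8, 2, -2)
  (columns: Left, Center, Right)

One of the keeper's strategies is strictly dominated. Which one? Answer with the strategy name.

Right holds the kicker's payoff strictly below Center in every row: 0 < 2, -5 < -3, -2 < 2.
So Center is strictly dominated for the keeper.

Center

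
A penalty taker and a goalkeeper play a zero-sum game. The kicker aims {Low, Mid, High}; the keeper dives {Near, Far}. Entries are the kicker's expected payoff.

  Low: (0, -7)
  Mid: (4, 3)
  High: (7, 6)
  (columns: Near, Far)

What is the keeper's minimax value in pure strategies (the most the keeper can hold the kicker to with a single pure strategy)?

6

Column maxima: Near → 7, Far → 6.
The smallest of these is 6.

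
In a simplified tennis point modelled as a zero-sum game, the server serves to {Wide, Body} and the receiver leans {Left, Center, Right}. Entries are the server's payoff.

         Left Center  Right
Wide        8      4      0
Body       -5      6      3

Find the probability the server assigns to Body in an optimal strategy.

1/2

Row minima: Wide → 0, Body → -5; maximin = 0.
Column maxima: Left → 8, Center → 6, Right → 3; minimax = 3.
0 ≠ 3, so there is no saddle point; optimal play is mixed.
Center is strictly dominated by Right (it gives the server strictly more in every row), so the receiver never plays it.
On the remaining 2×2 (Wide, Body vs Left, Right):
Let the server play Wide with probability p. Expected payoff against Left: 8p + (-5)(1−p) = 13p − 5; against Right: 0p + 3(1−p) = −3p + 3.
Setting these equal: 13p − 5 = −3p + 3 ⇒ 16p = 8 ⇒ p = 1/2, and the value is (13)·(1/2) − 5 = 3/2.
For the receiver: with q = P(Left), equating Wide's and Body's payoffs gives 8q = −8q + 3 ⇒ q = 3/16.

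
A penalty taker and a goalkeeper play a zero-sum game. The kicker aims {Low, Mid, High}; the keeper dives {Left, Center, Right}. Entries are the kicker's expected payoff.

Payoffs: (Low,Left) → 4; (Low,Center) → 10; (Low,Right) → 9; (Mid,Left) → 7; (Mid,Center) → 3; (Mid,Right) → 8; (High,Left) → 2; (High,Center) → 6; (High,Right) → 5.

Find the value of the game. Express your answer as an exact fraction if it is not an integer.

Row minima: Low → 4, Mid → 3, High → 2; maximin = 4.
Column maxima: Left → 7, Center → 10, Right → 9; minimax = 7.
4 ≠ 7, so there is no saddle point; optimal play is mixed.
High is strictly dominated by Low, so the kicker never plays it.
Right is strictly dominated by Left (it gives the kicker strictly more in every row), so the keeper never plays it.
On the remaining 2×2 (Low, Mid vs Left, Center):
Let the kicker play Low with probability p. Expected payoff against Left: 4p + 7(1−p) = −3p + 7; against Center: 10p + 3(1−p) = 7p + 3.
Setting these equal: −3p + 7 = 7p + 3 ⇒ −10p = -4 ⇒ p = 2/5, and the value is (-3)·(2/5) + 7 = 29/5.
For the keeper: with q = P(Left), equating Low's and Mid's payoffs gives −6q + 10 = 4q + 3 ⇒ q = 7/10.

29/5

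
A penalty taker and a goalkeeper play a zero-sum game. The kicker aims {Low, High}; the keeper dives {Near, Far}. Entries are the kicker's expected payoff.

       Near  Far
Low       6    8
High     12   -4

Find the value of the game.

20/3

Row minima: Low → 6, High → -4; maximin = 6.
Column maxima: Near → 12, Far → 8; minimax = 8.
6 ≠ 8, so there is no saddle point; optimal play is mixed.
Let the kicker play Low with probability p. Expected payoff against Near: 6p + 12(1−p) = −6p + 12; against Far: 8p + (-4)(1−p) = 12p − 4.
Setting these equal: −6p + 12 = 12p − 4 ⇒ −18p = -16 ⇒ p = 8/9, and the value is (-6)·(8/9) + 12 = 20/3.
For the keeper: with q = P(Near), equating Low's and High's payoffs gives −2q + 8 = 16q − 4 ⇒ q = 2/3.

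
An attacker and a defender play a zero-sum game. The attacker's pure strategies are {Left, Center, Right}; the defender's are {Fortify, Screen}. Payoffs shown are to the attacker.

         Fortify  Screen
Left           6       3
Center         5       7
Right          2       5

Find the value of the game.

Row minima: Left → 3, Center → 5, Right → 2; maximin = 5.
Column maxima: Fortify → 6, Screen → 7; minimax = 6.
5 ≠ 6, so there is no saddle point; optimal play is mixed.
Right is strictly dominated by Center, so the attacker never plays it.
On the remaining 2×2 (Left, Center vs Fortify, Screen):
Let the attacker play Left with probability p. Expected payoff against Fortify: 6p + 5(1−p) = p + 5; against Screen: 3p + 7(1−p) = −4p + 7.
Setting these equal: p + 5 = −4p + 7 ⇒ 5p = 2 ⇒ p = 2/5, and the value is (1)·(2/5) + 5 = 27/5.
For the defender: with q = P(Fortify), equating Left's and Center's payoffs gives 3q + 3 = −2q + 7 ⇒ q = 4/5.

27/5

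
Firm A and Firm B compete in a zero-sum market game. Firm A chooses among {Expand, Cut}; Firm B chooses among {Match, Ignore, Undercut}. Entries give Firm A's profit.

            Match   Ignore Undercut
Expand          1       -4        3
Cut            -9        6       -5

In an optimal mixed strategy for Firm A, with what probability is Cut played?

1/4

Row minima: Expand → -4, Cut → -9; maximin = -4.
Column maxima: Match → 1, Ignore → 6, Undercut → 3; minimax = 1.
-4 ≠ 1, so there is no saddle point; optimal play is mixed.
Undercut is strictly dominated by Match (it gives Firm A strictly more in every row), so Firm B never plays it.
On the remaining 2×2 (Expand, Cut vs Match, Ignore):
Let Firm A play Expand with probability p. Expected payoff against Match: 1p + (-9)(1−p) = 10p − 9; against Ignore: (-4)p + 6(1−p) = −10p + 6.
Setting these equal: 10p − 9 = −10p + 6 ⇒ 20p = 15 ⇒ p = 3/4, and the value is (10)·(3/4) − 9 = -3/2.
For Firm B: with q = P(Match), equating Expand's and Cut's payoffs gives 5q − 4 = −15q + 6 ⇒ q = 1/2.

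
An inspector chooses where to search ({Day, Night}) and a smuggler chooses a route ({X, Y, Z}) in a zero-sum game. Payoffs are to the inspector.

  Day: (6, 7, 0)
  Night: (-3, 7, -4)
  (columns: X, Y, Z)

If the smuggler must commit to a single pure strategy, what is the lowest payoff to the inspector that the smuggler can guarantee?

Column maxima: X → 6, Y → 7, Z → 0.
The smallest of these is 0.

0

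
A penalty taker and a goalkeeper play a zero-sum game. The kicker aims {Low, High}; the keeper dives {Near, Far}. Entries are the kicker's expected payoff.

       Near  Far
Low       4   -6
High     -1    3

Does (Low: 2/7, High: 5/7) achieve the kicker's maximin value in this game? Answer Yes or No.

Against Near this mix gives (2/7)·4 + (5/7)·(-1) = 3/7.
Against Far this mix gives (2/7)·(-6) + (5/7)·3 = 3/7.
All of the keeper's active replies (Near, Far) yield 3/7, and no column does worse for the kicker. The mix makes the keeper indifferent and guarantees 3/7, so it is optimal.

Yes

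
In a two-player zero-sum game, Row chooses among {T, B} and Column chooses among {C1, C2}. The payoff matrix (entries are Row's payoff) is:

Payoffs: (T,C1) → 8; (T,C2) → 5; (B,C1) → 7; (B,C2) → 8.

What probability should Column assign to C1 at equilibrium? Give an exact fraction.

Row minima: T → 5, B → 7; maximin = 7.
Column maxima: C1 → 8, C2 → 8; minimax = 8.
7 ≠ 8, so there is no saddle point; optimal play is mixed.
Let Row play T with probability p. Expected payoff against C1: 8p + 7(1−p) = p + 7; against C2: 5p + 8(1−p) = −3p + 8.
Setting these equal: p + 7 = −3p + 8 ⇒ 4p = 1 ⇒ p = 1/4, and the value is (1)·(1/4) + 7 = 29/4.
For Column: with q = P(C1), equating T's and B's payoffs gives 3q + 5 = −q + 8 ⇒ q = 3/4.

3/4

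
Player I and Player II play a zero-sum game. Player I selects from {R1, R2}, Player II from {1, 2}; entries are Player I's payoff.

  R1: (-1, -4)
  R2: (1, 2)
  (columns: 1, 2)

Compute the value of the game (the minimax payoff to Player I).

Row minima: R1 → -4, R2 → 1; maximin = 1.
Column maxima: 1 → 1, 2 → 2; minimax = 1.
Since maximin = minimax = 1, there is a saddle point and the value is 1.

1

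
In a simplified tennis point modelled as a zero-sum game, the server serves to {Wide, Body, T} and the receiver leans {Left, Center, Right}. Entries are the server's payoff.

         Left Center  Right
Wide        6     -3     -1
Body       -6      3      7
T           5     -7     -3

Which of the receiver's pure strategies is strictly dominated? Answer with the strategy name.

Center holds the server's payoff strictly below Right in every row: -3 < -1, 3 < 7, -7 < -3.
So Right is strictly dominated for the receiver.

Right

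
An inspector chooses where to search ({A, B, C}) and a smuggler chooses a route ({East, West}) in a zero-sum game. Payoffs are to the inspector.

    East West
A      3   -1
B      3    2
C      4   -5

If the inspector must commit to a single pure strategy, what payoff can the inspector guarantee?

Row minima: A → -1, B → 2, C → -5.
The best of these is 2.

2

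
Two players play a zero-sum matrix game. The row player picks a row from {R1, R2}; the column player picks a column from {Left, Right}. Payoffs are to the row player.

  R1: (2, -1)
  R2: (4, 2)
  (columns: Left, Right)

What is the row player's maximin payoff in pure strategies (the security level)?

2

Row minima: R1 → -1, R2 → 2.
The best of these is 2.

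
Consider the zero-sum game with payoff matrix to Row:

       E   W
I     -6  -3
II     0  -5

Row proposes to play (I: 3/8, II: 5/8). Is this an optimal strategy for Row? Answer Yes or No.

Against E this mix gives (3/8)·(-6) + (5/8)·0 = -9/4.
Against W this mix gives (3/8)·(-3) + (5/8)·(-5) = -17/4.
Column will play W, holding Row to -17/4. Shifting weight toward the row that does better against W would raise this floor (the equalizing mix achieves -15/4 against both W and E), so the proposed strategy is not optimal.

No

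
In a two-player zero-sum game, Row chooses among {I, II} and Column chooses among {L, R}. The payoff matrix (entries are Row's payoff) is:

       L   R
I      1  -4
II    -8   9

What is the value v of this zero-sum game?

-23/22

Row minima: I → -4, II → -8; maximin = -4.
Column maxima: L → 1, R → 9; minimax = 1.
-4 ≠ 1, so there is no saddle point; optimal play is mixed.
Let Row play I with probability p. Expected payoff against L: 1p + (-8)(1−p) = 9p − 8; against R: (-4)p + 9(1−p) = −13p + 9.
Setting these equal: 9p − 8 = −13p + 9 ⇒ 22p = 17 ⇒ p = 17/22, and the value is (9)·(17/22) − 8 = -23/22.
For Column: with q = P(L), equating I's and II's payoffs gives 5q − 4 = −17q + 9 ⇒ q = 13/22.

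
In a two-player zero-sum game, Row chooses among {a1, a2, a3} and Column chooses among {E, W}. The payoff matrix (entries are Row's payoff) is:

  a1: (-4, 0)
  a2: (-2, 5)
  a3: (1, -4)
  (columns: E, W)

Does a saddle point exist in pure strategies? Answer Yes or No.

Row minima: a1 → -4, a2 → -2, a3 → -4; maximin = -2.
Column maxima: E → 1, W → 5; minimax = 1.
-2 ≠ 1, so no pure-strategy equilibrium exists.

No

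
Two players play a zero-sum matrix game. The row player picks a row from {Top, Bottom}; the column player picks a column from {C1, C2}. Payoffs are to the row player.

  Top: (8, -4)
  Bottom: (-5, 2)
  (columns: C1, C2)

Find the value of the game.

Row minima: Top → -4, Bottom → -5; maximin = -4.
Column maxima: C1 → 8, C2 → 2; minimax = 2.
-4 ≠ 2, so there is no saddle point; optimal play is mixed.
Let the row player play Top with probability p. Expected payoff against C1: 8p + (-5)(1−p) = 13p − 5; against C2: (-4)p + 2(1−p) = −6p + 2.
Setting these equal: 13p − 5 = −6p + 2 ⇒ 19p = 7 ⇒ p = 7/19, and the value is (13)·(7/19) − 5 = -4/19.
For the column player: with q = P(C1), equating Top's and Bottom's payoffs gives 12q − 4 = −7q + 2 ⇒ q = 6/19.

-4/19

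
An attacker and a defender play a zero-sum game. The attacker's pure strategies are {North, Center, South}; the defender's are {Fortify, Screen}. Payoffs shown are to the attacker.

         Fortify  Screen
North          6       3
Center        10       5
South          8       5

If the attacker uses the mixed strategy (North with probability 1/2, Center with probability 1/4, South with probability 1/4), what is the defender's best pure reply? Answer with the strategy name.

If the defender plays Fortify, the attacker's expected payoff is (1/2)·6 + (1/4)·10 + (1/4)·8 = 15/2.
If the defender plays Screen, the attacker's expected payoff is (1/2)·3 + (1/4)·5 + (1/4)·5 = 4.
The defender minimizes the attacker's payoff; the smallest is 4, so the best response is Screen.

Screen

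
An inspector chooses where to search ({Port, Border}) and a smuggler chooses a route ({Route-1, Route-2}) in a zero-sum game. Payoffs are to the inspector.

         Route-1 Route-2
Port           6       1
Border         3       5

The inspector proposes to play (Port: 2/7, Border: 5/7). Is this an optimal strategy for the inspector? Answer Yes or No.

Yes

Against Route-1 this mix gives (2/7)·6 + (5/7)·3 = 27/7.
Against Route-2 this mix gives (2/7)·1 + (5/7)·5 = 27/7.
All of the smuggler's active replies (Route-1, Route-2) yield 27/7, and no column does worse for the inspector. The mix makes the smuggler indifferent and guarantees 27/7, so it is optimal.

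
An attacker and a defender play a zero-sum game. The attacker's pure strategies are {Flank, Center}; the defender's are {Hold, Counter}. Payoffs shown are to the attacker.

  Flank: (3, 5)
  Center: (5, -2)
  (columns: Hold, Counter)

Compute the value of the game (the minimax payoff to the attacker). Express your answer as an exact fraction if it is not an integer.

31/9

Row minima: Flank → 3, Center → -2; maximin = 3.
Column maxima: Hold → 5, Counter → 5; minimax = 5.
3 ≠ 5, so there is no saddle point; optimal play is mixed.
Let the attacker play Flank with probability p. Expected payoff against Hold: 3p + 5(1−p) = −2p + 5; against Counter: 5p + (-2)(1−p) = 7p − 2.
Setting these equal: −2p + 5 = 7p − 2 ⇒ −9p = -7 ⇒ p = 7/9, and the value is (-2)·(7/9) + 5 = 31/9.
For the defender: with q = P(Hold), equating Flank's and Center's payoffs gives −2q + 5 = 7q − 2 ⇒ q = 7/9.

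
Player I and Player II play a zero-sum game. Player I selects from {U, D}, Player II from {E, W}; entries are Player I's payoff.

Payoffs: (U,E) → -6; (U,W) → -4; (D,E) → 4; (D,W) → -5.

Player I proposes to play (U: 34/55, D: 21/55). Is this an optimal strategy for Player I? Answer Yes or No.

Against E this mix gives (34/55)·(-6) + (21/55)·4 = -24/11.
Against W this mix gives (34/55)·(-4) + (21/55)·(-5) = -241/55.
Player II will play W, holding Player I to -241/55. Shifting weight toward the row that does better against W would raise this floor (the equalizing mix achieves -46/11 against both W and E), so the proposed strategy is not optimal.

No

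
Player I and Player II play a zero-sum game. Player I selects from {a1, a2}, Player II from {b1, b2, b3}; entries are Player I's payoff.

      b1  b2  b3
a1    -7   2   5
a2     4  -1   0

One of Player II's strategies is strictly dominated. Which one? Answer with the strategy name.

b3

b2 holds Player I's payoff strictly below b3 in every row: 2 < 5, -1 < 0.
So b3 is strictly dominated for Player II.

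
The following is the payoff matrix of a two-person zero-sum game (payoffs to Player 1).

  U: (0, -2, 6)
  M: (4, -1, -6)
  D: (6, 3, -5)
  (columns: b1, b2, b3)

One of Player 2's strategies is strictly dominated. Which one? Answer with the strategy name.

b1

b2 holds Player 1's payoff strictly below b1 in every row: -2 < 0, -1 < 4, 3 < 6.
So b1 is strictly dominated for Player 2.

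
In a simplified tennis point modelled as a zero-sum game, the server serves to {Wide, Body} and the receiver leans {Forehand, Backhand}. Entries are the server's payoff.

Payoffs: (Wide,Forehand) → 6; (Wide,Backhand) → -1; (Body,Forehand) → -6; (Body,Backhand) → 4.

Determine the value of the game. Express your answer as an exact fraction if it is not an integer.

18/17

Row minima: Wide → -1, Body → -6; maximin = -1.
Column maxima: Forehand → 6, Backhand → 4; minimax = 4.
-1 ≠ 4, so there is no saddle point; optimal play is mixed.
Let the server play Wide with probability p. Expected payoff against Forehand: 6p + (-6)(1−p) = 12p − 6; against Backhand: (-1)p + 4(1−p) = −5p + 4.
Setting these equal: 12p − 6 = −5p + 4 ⇒ 17p = 10 ⇒ p = 10/17, and the value is (12)·(10/17) − 6 = 18/17.
For the receiver: with q = P(Forehand), equating Wide's and Body's payoffs gives 7q − 1 = −10q + 4 ⇒ q = 5/17.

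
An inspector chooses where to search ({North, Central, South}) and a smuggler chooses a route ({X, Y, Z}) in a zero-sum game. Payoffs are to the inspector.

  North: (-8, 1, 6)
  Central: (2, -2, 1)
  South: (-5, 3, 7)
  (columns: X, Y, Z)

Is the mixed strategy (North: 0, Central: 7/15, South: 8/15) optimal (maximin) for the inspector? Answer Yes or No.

No

Against X this mix gives (7/15)·2 + (8/15)·(-5) = -26/15.
Against Y this mix gives (7/15)·(-2) + (8/15)·3 = 2/3.
Against Z this mix gives (7/15)·1 + (8/15)·7 = 21/5.
The smuggler will play X, holding the inspector to -26/15. Shifting weight toward the row that does better against X would raise this floor (the equalizing mix achieves -1/3 against both X and Y), so the proposed strategy is not optimal.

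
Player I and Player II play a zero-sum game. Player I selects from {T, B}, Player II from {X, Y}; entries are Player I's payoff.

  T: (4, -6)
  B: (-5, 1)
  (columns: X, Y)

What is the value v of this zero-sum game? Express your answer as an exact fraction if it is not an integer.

Row minima: T → -6, B → -5; maximin = -5.
Column maxima: X → 4, Y → 1; minimax = 1.
-5 ≠ 1, so there is no saddle point; optimal play is mixed.
Let Player I play T with probability p. Expected payoff against X: 4p + (-5)(1−p) = 9p − 5; against Y: (-6)p + 1(1−p) = −7p + 1.
Setting these equal: 9p − 5 = −7p + 1 ⇒ 16p = 6 ⇒ p = 3/8, and the value is (9)·(3/8) − 5 = -13/8.
For Player II: with q = P(X), equating T's and B's payoffs gives 10q − 6 = −6q + 1 ⇒ q = 7/16.

-13/8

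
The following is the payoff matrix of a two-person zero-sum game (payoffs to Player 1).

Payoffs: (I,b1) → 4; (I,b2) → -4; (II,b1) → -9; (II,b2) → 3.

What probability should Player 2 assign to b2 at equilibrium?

Row minima: I → -4, II → -9; maximin = -4.
Column maxima: b1 → 4, b2 → 3; minimax = 3.
-4 ≠ 3, so there is no saddle point; optimal play is mixed.
Let Player 1 play I with probability p. Expected payoff against b1: 4p + (-9)(1−p) = 13p − 9; against b2: (-4)p + 3(1−p) = −7p + 3.
Setting these equal: 13p − 9 = −7p + 3 ⇒ 20p = 12 ⇒ p = 3/5, and the value is (13)·(3/5) − 9 = -6/5.
For Player 2: with q = P(b1), equating I's and II's payoffs gives 8q − 4 = −12q + 3 ⇒ q = 7/20.

13/20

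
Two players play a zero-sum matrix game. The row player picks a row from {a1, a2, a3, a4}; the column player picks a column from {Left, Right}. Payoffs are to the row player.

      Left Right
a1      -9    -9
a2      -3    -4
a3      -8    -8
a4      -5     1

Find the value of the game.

Row minima: a1 → -9, a2 → -4, a3 → -8, a4 → -5; maximin = -4.
Column maxima: Left → -3, Right → 1; minimax = -3.
-4 ≠ -3, so there is no saddle point; optimal play is mixed.
a1 is strictly dominated by a2, so the row player never plays it.
a3 is strictly dominated by a2, so the row player never plays it.
On the remaining 2×2 (a2, a4 vs Left, Right):
Let the row player play a2 with probability p. Expected payoff against Left: (-3)p + (-5)(1−p) = 2p − 5; against Right: (-4)p + 1(1−p) = −5p + 1.
Setting these equal: 2p − 5 = −5p + 1 ⇒ 7p = 6 ⇒ p = 6/7, and the value is (2)·(6/7) − 5 = -23/7.
For the column player: with q = P(Left), equating a2's and a4's payoffs gives q − 4 = −6q + 1 ⇒ q = 5/7.

-23/7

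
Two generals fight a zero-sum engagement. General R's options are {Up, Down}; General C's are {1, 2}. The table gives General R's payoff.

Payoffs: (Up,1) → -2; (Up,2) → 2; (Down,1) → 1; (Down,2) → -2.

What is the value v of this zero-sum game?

Row minima: Up → -2, Down → -2; maximin = -2.
Column maxima: 1 → 1, 2 → 2; minimax = 1.
-2 ≠ 1, so there is no saddle point; optimal play is mixed.
Let General R play Up with probability p. Expected payoff against 1: (-2)p + 1(1−p) = −3p + 1; against 2: 2p + (-2)(1−p) = 4p − 2.
Setting these equal: −3p + 1 = 4p − 2 ⇒ −7p = -3 ⇒ p = 3/7, and the value is (-3)·(3/7) + 1 = -2/7.
For General C: with q = P(1), equating Up's and Down's payoffs gives −4q + 2 = 3q − 2 ⇒ q = 4/7.

-2/7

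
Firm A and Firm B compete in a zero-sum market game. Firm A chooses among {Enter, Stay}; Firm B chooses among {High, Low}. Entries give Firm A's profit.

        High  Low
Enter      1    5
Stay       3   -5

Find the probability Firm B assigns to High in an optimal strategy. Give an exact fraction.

5/6

Row minima: Enter → 1, Stay → -5; maximin = 1.
Column maxima: High → 3, Low → 5; minimax = 3.
1 ≠ 3, so there is no saddle point; optimal play is mixed.
Let Firm A play Enter with probability p. Expected payoff against High: 1p + 3(1−p) = −2p + 3; against Low: 5p + (-5)(1−p) = 10p − 5.
Setting these equal: −2p + 3 = 10p − 5 ⇒ −12p = -8 ⇒ p = 2/3, and the value is (-2)·(2/3) + 3 = 5/3.
For Firm B: with q = P(High), equating Enter's and Stay's payoffs gives −4q + 5 = 8q − 5 ⇒ q = 5/6.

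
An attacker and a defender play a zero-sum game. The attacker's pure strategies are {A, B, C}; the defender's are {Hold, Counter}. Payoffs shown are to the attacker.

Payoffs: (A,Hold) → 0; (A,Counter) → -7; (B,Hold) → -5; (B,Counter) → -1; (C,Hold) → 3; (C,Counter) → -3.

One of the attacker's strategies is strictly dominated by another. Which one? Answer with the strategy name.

A

C gives a strictly higher payoff than A against every column: 3 > 0, -3 > -7.
So A is strictly dominated and the attacker never plays it.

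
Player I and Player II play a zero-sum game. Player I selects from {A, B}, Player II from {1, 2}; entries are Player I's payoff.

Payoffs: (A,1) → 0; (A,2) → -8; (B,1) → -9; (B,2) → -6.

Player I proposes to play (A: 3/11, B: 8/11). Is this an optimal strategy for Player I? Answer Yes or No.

Against 1 this mix gives (3/11)·0 + (8/11)·(-9) = -72/11.
Against 2 this mix gives (3/11)·(-8) + (8/11)·(-6) = -72/11.
All of Player II's active replies (1, 2) yield -72/11, and no column does worse for Player I. The mix makes Player II indifferent and guarantees -72/11, so it is optimal.

Yes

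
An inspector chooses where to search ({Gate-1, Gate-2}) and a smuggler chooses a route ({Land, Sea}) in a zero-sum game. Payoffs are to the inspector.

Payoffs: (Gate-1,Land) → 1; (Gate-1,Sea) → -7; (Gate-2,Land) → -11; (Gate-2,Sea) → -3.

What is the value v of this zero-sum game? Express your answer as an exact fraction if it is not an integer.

-5

Row minima: Gate-1 → -7, Gate-2 → -11; maximin = -7.
Column maxima: Land → 1, Sea → -3; minimax = -3.
-7 ≠ -3, so there is no saddle point; optimal play is mixed.
Let the inspector play Gate-1 with probability p. Expected payoff against Land: 1p + (-11)(1−p) = 12p − 11; against Sea: (-7)p + (-3)(1−p) = −4p − 3.
Setting these equal: 12p − 11 = −4p − 3 ⇒ 16p = 8 ⇒ p = 1/2, and the value is (12)·(1/2) − 11 = -5.
For the smuggler: with q = P(Land), equating Gate-1's and Gate-2's payoffs gives 8q − 7 = −8q − 3 ⇒ q = 1/4.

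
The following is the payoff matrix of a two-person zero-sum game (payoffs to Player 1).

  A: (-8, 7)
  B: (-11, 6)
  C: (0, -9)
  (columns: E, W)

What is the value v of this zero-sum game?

-3

Row minima: A → -8, B → -11, C → -9; maximin = -8.
Column maxima: E → 0, W → 7; minimax = 0.
-8 ≠ 0, so there is no saddle point; optimal play is mixed.
B is strictly dominated by A, so Player 1 never plays it.
On the remaining 2×2 (A, C vs E, W):
Let Player 1 play A with probability p. Expected payoff against E: (-8)p + 0(1−p) = −8p; against W: 7p + (-9)(1−p) = 16p − 9.
Setting these equal: −8p = 16p − 9 ⇒ −24p = -9 ⇒ p = 3/8, and the value is (-8)·(3/8) = -3.
For Player 2: with q = P(E), equating A's and C's payoffs gives −15q + 7 = 9q − 9 ⇒ q = 2/3.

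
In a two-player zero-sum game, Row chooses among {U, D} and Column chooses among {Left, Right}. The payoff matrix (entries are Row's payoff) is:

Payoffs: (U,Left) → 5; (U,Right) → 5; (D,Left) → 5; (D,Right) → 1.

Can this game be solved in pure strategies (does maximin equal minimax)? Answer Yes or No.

Row minima: U → 5, D → 1; maximin = 5.
Column maxima: Left → 5, Right → 5; minimax = 5.
maximin = minimax = 5, so a saddle point exists.

Yes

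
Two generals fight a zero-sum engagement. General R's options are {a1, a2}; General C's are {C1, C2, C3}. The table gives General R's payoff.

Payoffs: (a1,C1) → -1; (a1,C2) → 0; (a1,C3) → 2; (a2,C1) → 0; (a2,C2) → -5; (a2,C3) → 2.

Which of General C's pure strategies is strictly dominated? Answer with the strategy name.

C3

C1 holds General R's payoff strictly below C3 in every row: -1 < 2, 0 < 2.
So C3 is strictly dominated for General C.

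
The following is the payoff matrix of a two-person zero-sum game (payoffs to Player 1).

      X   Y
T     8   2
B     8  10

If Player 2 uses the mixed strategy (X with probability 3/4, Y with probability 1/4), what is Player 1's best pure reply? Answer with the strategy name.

B

Expected payoff of T: (3/4)·8 + (1/4)·2 = 13/2.
Expected payoff of B: (3/4)·8 + (1/4)·10 = 17/2.
The largest is 17/2, so Player 1's best response is B.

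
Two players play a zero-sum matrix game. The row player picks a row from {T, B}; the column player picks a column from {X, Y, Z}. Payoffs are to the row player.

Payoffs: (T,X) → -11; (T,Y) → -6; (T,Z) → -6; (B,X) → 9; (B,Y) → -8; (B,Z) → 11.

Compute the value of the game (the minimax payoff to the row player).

Row minima: T → -11, B → -8; maximin = -8.
Column maxima: X → 9, Y → -6, Z → 11; minimax = -6.
-8 ≠ -6, so there is no saddle point; optimal play is mixed.
Z is strictly dominated by X (it gives the row player strictly more in every row), so the column player never plays it.
On the remaining 2×2 (T, B vs X, Y):
Let the row player play T with probability p. Expected payoff against X: (-11)p + 9(1−p) = −20p + 9; against Y: (-6)p + (-8)(1−p) = 2p − 8.
Setting these equal: −20p + 9 = 2p − 8 ⇒ −22p = -17 ⇒ p = 17/22, and the value is (-20)·(17/22) + 9 = -71/11.
For the column player: with q = P(X), equating T's and B's payoffs gives −5q − 6 = 17q − 8 ⇒ q = 1/11.

-71/11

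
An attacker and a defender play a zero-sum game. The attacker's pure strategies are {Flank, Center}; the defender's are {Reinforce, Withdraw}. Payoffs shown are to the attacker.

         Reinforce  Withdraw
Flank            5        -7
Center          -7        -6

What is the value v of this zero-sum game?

Row minima: Flank → -7, Center → -7; maximin = -7.
Column maxima: Reinforce → 5, Withdraw → -6; minimax = -6.
-7 ≠ -6, so there is no saddle point; optimal play is mixed.
Let the attacker play Flank with probability p. Expected payoff against Reinforce: 5p + (-7)(1−p) = 12p − 7; against Withdraw: (-7)p + (-6)(1−p) = −p − 6.
Setting these equal: 12p − 7 = −p − 6 ⇒ 13p = 1 ⇒ p = 1/13, and the value is (12)·(1/13) − 7 = -79/13.
For the defender: with q = P(Reinforce), equating Flank's and Center's payoffs gives 12q − 7 = −q − 6 ⇒ q = 1/13.

-79/13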